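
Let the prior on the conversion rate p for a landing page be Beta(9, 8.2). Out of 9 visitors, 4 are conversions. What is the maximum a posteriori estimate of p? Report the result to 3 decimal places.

Prior: Beta(9, 8.2).
Data: 4 successes in 9 trials. The binomial likelihood contributes p^4(1−p)^5, so the posterior is Beta(9+4, 8.2+5) = Beta(13, 13.2).
For Beta(a, b) with a, b > 1 the mode is (a−1)/(a+b−2) = 12/24.2 ≈ 0.496.

p̂_MAP = 0.496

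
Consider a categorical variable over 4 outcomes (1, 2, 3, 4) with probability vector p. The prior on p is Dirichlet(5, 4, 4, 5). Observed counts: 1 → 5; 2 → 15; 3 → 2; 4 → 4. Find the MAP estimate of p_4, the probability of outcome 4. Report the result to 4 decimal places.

The posterior is Dirichlet(αᵢ + nᵢ) = Dirichlet(10, 19, 6, 9).
For a Dirichlet(a₁,…,a_K) with all aᵢ > 1, the mode has j-th component (aⱼ − 1)/(Σaᵢ − K).
Here Σaᵢ = 44 and K = 4, so p_4 = (9 − 1)/(44 − 4) = 8/40 ≈ 0.2000.

MAP estimate: 0.2000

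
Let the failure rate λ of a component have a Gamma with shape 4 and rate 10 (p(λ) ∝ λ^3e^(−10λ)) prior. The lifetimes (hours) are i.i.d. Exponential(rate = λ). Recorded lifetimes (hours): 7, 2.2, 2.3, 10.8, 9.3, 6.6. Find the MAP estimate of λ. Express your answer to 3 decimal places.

λ̂_MAP = 0.187

The Exponential(rate=λ) likelihood is ∝ λ^n e^(−λΣtᵢ). Here n = 6 and Σtᵢ = 7 + 2.2 + 2.3 + 10.8 + 9.3 + 6.6 = 38.2.
Posterior ∝ λ^3e^(−10λ) · λ^6e^(−38.2λ) = λ^9e^(−48.2λ), i.e. Gamma(10, 48.2).
Mode = (a−1)/b = 9/48.2 ≈ 0.187.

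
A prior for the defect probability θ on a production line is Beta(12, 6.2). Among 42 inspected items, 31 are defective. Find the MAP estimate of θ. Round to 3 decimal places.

θ̂_MAP = 0.722

Prior: Beta(12, 6.2).
Data: 31 successes in 42 trials. The binomial likelihood contributes θ^31(1−θ)^11, so the posterior is Beta(12+31, 6.2+11) = Beta(43, 17.2).
For Beta(a, b) with a, b > 1 the mode is (a−1)/(a+b−2) = 42/58.2 ≈ 0.722.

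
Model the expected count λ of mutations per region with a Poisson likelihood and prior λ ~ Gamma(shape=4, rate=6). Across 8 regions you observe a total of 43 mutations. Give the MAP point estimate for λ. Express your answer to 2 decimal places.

Σxᵢ = 43, n = 8.
Posterior ∝ λ^3e^(−6λ) · λ^43e^(−8λ) = λ^46e^(−14λ), i.e. Gamma(shape=47, rate=14).
The mode of a Gamma(a, b) with a ≥ 1 (shape–rate) is (a−1)/b = 46/14 ≈ 3.29.

λ̂_MAP = 3.29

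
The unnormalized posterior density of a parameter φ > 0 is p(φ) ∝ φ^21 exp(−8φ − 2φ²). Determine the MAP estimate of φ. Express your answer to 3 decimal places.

ℓ'(φ) = 21/φ − 8 − 4φ. Setting this to zero and multiplying by φ: 4φ² + 8φ − 21 = 0.
φ = (−8 + √(8² + 4·4·21)) / (2·4) = (−8 + √400) / 8 = (−8 + 20)/8 = 3/2.
ℓ''(φ) = −21/φ² − 4 < 0, confirming a maximum.

φ̂_MAP = 1.500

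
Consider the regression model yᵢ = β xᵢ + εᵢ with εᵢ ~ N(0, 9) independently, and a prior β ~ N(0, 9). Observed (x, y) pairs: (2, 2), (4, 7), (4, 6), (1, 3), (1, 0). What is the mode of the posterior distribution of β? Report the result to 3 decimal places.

β̂_MAP = 1.513

log p(β | y) = −Σ(yᵢ − βxᵢ)²/(2·9) − β²/(2·9) + const.
Setting the derivative to zero: Σxᵢ(yᵢ − βxᵢ)/9 − β/9 = 0, so β = Σxᵢyᵢ / (Σxᵢ² + σ²/τ²).
Σxᵢyᵢ = 2·2 + 4·7 + 4·6 + 1·3 + 1·0 = 59; Σxᵢ² = 38; σ²/τ² = 1.
β̂_MAP = 59 / (38 + 1) = 59/39 ≈ 1.513.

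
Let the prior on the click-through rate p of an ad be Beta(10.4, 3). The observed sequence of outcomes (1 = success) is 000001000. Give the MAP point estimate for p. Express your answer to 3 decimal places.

Prior: Beta(10.4, 3).
Data: 1 success in 9 trials (from the sequence). The binomial likelihood contributes p(1−p)^8, so the posterior is Beta(10.4+1, 3+8) = Beta(11.4, 11).
For Beta(a, b) with a, b > 1 the mode is (a−1)/(a+b−2) = 10.4/20.4 ≈ 0.510.

p̂_MAP = 0.510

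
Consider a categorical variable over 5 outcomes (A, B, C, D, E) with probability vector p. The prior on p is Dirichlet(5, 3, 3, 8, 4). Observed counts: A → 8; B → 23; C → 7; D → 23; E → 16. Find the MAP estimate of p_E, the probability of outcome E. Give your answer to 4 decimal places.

MAP estimate of p_E = 0.2000

The posterior is Dirichlet(αᵢ + nᵢ) = Dirichlet(13, 26, 10, 31, 20).
For a Dirichlet(a₁,…,a_K) with all aᵢ > 1, the mode has j-th component (aⱼ − 1)/(Σaᵢ − K).
Here Σaᵢ = 100 and K = 5, so p_E = (20 − 1)/(100 − 5) = 19/95 ≈ 0.2000.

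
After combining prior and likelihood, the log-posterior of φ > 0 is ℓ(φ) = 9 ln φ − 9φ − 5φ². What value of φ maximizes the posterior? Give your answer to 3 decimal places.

φ̂_MAP = 0.600

ℓ'(φ) = 9/φ − 9 − 10φ. Setting this to zero and multiplying by φ: 10φ² + 9φ − 9 = 0.
φ = (−9 + √(9² + 4·10·9)) / (2·10) = (−9 + √441) / 20 = (−9 + 21)/20 = 3/5.
ℓ''(φ) = −9/φ² − 10 < 0, confirming a maximum.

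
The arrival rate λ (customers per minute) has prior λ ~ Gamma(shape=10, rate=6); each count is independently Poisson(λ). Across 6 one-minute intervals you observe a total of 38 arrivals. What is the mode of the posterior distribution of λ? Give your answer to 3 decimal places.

Σxᵢ = 38, n = 6.
Posterior ∝ λ^9e^(−6λ) · λ^38e^(−6λ) = λ^47e^(−12λ), i.e. Gamma(shape=48, rate=12).
The mode of a Gamma(a, b) with a ≥ 1 (shape–rate) is (a−1)/b = 47/12 ≈ 3.917.

λ̂_MAP = 3.917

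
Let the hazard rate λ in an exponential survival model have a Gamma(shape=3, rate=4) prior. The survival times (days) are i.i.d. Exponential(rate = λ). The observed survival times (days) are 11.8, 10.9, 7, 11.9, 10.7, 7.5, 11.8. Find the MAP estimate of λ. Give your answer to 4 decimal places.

λ̂_MAP = 0.1190

The Exponential(rate=λ) likelihood is ∝ λ^n e^(−λΣtᵢ). Here n = 7 and Σtᵢ = 11.8 + 10.9 + 7 + 11.9 + 10.7 + 7.5 + 11.8 = 71.6.
Posterior ∝ λ^2e^(−4λ) · λ^7e^(−71.6λ) = λ^9e^(−75.6λ), i.e. Gamma(10, 75.6).
Mode = (a−1)/b = 9/75.6 ≈ 0.1190.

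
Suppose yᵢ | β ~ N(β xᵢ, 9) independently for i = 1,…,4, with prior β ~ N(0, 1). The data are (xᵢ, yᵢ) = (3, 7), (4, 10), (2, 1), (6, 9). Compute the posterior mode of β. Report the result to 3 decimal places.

β̂_MAP = 1.581

log p(β | y) = −Σ(yᵢ − βxᵢ)²/(2·9) − β²/(2·1) + const.
Setting the derivative to zero: Σxᵢ(yᵢ − βxᵢ)/9 − β/1 = 0, so β = Σxᵢyᵢ / (Σxᵢ² + σ²/τ²).
Σxᵢyᵢ = 3·7 + 4·10 + 2·1 + 6·9 = 117; Σxᵢ² = 65; σ²/τ² = 9.
β̂_MAP = 117 / (65 + 9) = 117/74 ≈ 1.581.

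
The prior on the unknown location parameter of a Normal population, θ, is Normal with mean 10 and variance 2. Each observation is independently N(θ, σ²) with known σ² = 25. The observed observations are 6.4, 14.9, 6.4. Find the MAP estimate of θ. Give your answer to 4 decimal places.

n = 3; x̄ = (6.4 + 14.9 + 6.4)/3 = 27.7/3 = 277/30 ≈ 9.2333.
For a Normal prior and Normal likelihood with known variance, the posterior is Normal; its mode equals its mean, the precision-weighted average.
Prior precision 1/σ₀² = 1/2 = 0.5; data precision n/σ² = 3/25 = 0.12.
θ̂ = (0.5·10 + 0.12·(277/30)) / (0.5 + 0.12) = 6.108/0.62 = 1527/155 ≈ 9.8516.

θ̂_MAP = 9.8516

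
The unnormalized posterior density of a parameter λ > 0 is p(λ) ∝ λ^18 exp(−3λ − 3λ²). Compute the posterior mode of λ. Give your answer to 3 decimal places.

λ̂_MAP = 1.500

ℓ'(λ) = 18/λ − 3 − 6λ. Setting this to zero and multiplying by λ: 6λ² + 3λ − 18 = 0.
λ = (−3 + √(3² + 4·6·18)) / (2·6) = (−3 + √441) / 12 = (−3 + 21)/12 = 3/2.
ℓ''(λ) = −18/λ² − 6 < 0, confirming a maximum.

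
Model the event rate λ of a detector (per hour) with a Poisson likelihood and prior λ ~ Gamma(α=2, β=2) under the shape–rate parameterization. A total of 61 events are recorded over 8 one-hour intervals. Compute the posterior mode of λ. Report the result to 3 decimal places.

Σxᵢ = 61, n = 8.
Posterior ∝ λe^(−2λ) · λ^61e^(−8λ) = λ^62e^(−10λ), i.e. Gamma(shape=63, rate=10).
The mode of a Gamma(a, b) with a ≥ 1 (shape–rate) is (a−1)/b = 62/10 ≈ 6.200.

λ̂_MAP = 6.200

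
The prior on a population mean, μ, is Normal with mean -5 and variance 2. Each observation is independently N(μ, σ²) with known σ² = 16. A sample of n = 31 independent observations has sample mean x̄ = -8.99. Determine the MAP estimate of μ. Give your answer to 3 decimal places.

μ̂_MAP = -8.172

n = 31, x̄ = -8.99.
For a Normal prior and Normal likelihood with known variance, the posterior is Normal; its mode equals its mean, the precision-weighted average.
Prior precision 1/σ₀² = 1/2 = 0.5; data precision n/σ² = 31/16 = 1.9375.
μ̂ = (0.5·(-5) + 1.9375·(-8.99)) / (0.5 + 1.9375) = (-19.918125)/2.4375 = -10623/1300 ≈ -8.172.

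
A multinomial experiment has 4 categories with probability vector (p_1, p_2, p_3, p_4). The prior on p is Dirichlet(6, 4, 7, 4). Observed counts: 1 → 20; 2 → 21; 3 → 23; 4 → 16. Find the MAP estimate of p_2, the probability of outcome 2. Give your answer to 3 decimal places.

The posterior is Dirichlet(αᵢ + nᵢ) = Dirichlet(26, 25, 30, 20).
For a Dirichlet(a₁,…,a_K) with all aᵢ > 1, the mode has j-th component (aⱼ − 1)/(Σaᵢ − K).
Here Σaᵢ = 101 and K = 4, so p_2 = (25 − 1)/(101 − 4) = 24/97 ≈ 0.247.

MAP estimate: 0.247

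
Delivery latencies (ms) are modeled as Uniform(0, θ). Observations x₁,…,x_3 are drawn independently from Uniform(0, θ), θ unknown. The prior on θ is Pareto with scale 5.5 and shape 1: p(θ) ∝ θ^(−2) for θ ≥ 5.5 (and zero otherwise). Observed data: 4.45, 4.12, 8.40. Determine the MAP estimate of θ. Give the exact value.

θ̂_MAP = 8.40

The Uniform(0, θ) likelihood is θ^(−n) for θ ≥ max(xᵢ), zero otherwise. Here max(xᵢ) = 8.40.
Posterior ∝ θ^(−2) · θ^(−3) = θ^(−5) on θ ≥ max(5.5, 8.40) = 8.40.
This density is strictly decreasing in θ, so the posterior mode lies at the lower boundary of the support.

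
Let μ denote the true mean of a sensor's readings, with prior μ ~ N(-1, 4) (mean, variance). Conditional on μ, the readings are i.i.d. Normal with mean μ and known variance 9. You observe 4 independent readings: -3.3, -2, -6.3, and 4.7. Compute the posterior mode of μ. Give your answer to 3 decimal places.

n = 4; x̄ = ((-3.3) + (-2) + (-6.3) + 4.7)/4 = -6.9/4 = -1.725.
For a Normal prior and Normal likelihood with known variance, the posterior is Normal; its mode equals its mean, the precision-weighted average.
Prior precision 1/σ₀² = 1/4 = 0.25; data precision n/σ² = 4/9.
μ̂ = (0.25·(-1) + (4/9)·(-1.725)) / (0.25 + 4/9) = (-61/60)/(25/36) = -1.464.

μ̂_MAP = -1.464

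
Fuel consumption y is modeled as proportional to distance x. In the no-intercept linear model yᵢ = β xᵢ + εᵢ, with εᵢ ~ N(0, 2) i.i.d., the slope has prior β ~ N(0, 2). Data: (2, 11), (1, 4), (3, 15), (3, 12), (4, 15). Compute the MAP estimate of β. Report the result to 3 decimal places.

log p(β | y) = −Σ(yᵢ − βxᵢ)²/(2·2) − β²/(2·2) + const.
Setting the derivative to zero: Σxᵢ(yᵢ − βxᵢ)/2 − β/2 = 0, so β = Σxᵢyᵢ / (Σxᵢ² + σ²/τ²).
Σxᵢyᵢ = 2·11 + 1·4 + 3·15 + 3·12 + 4·15 = 167; Σxᵢ² = 39; σ²/τ² = 1.
β̂_MAP = 167 / (39 + 1) = 167/40 ≈ 4.175.

β̂_MAP = 4.175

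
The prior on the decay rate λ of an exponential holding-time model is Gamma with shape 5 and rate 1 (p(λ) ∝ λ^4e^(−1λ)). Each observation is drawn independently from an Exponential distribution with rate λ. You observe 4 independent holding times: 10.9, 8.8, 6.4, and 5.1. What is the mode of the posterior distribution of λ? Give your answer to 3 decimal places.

The Exponential(rate=λ) likelihood is ∝ λ^n e^(−λΣtᵢ). Here n = 4 and Σtᵢ = 10.9 + 8.8 + 6.4 + 5.1 = 31.2.
Posterior ∝ λ^4e^(−1λ) · λ^4e^(−31.2λ) = λ^8e^(−32.2λ), i.e. Gamma(9, 32.2).
Mode = (a−1)/b = 8/32.2 ≈ 0.248.

λ̂_MAP = 0.248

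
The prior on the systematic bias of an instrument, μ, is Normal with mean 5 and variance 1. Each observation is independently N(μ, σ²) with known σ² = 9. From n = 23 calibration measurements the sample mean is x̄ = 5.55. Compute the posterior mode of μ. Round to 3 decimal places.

μ̂_MAP = 5.395

n = 23, x̄ = 5.55.
For a Normal prior and Normal likelihood with known variance, the posterior is Normal; its mode equals its mean, the precision-weighted average.
Prior precision 1/σ₀² = 1/1 = 1; data precision n/σ² = 23/9.
μ̂ = (1·5 + (23/9)·5.55) / (1 + 23/9) = (1151/60)/(32/9) = 5.3953125 ≈ 5.395.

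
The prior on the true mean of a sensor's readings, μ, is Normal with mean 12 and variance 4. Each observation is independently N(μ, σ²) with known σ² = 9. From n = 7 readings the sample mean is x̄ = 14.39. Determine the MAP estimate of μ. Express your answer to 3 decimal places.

n = 7, x̄ = 14.39.
For a Normal prior and Normal likelihood with known variance, the posterior is Normal; its mode equals its mean, the precision-weighted average.
Prior precision 1/σ₀² = 1/4 = 0.25; data precision n/σ² = 7/9.
μ̂ = (0.25·12 + (7/9)·14.39) / (0.25 + 7/9) = (12773/900)/(37/36) = 12773/925 ≈ 13.809.

μ̂_MAP = 13.809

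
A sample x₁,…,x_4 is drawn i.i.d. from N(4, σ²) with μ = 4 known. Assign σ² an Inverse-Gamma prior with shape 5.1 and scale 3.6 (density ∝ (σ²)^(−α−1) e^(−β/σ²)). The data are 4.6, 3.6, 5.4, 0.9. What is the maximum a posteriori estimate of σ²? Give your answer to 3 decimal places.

σ̂²_MAP = 1.191

Sum of squared deviations about the known mean: SS = (4.6−4)² + (3.6−4)² + (5.4−4)² + (0.9−4)² = 12.09.
The Normal likelihood contributes (σ²)^(−n/2) exp(−SS/(2σ²)), so the posterior is Inverse-Gamma(α + n/2, β + SS/2) = Inverse-Gamma(7.1, 9.645).
The mode of Inverse-Gamma(a, b) is b/(a+1) = 9.645/8.1 ≈ 1.191.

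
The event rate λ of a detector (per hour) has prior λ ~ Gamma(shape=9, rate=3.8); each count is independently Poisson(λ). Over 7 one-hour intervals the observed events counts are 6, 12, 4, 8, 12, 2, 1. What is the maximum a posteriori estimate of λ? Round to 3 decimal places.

Σxᵢ = 6+12+4+8+12+2+1 = 45, with n = 7.
Posterior ∝ λ^8e^(−3.8λ) · λ^45e^(−7λ) = λ^53e^(−10.8λ), i.e. Gamma(shape=54, rate=10.8).
The mode of a Gamma(a, b) with a ≥ 1 (shape–rate) is (a−1)/b = 53/10.8 ≈ 4.907.

λ̂_MAP = 4.907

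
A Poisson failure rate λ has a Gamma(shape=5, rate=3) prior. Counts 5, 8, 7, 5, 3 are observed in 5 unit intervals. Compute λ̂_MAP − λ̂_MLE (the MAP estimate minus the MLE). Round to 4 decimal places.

MAP − MLE = -1.6000

Σxᵢ = 28. Posterior is Gamma(33, 8); MAP = (33−1)/8 = 32/8 ≈ 4.00000.
MLE = x̄ = 28/5 ≈ 5.60000.
Difference = 32/8 − 28/5 = -8/5 ≈ -1.6000.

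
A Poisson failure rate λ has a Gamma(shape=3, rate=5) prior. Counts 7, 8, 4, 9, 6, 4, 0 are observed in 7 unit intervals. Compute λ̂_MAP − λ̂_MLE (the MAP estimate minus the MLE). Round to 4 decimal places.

MAP − MLE = -2.0952

Σxᵢ = 38. Posterior is Gamma(41, 12); MAP = (41−1)/12 = 40/12 ≈ 3.33333.
MLE = x̄ = 38/7 ≈ 5.42857.
Difference = 40/12 − 38/7 = -44/21 ≈ -2.0952.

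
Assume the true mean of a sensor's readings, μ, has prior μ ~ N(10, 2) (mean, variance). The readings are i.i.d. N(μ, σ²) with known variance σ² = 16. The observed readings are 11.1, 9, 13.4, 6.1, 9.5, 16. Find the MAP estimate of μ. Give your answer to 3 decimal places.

n = 6; x̄ = (11.1 + 9 + 13.4 + 6.1 + 9.5 + 16)/6 = 65.1/6 = 10.85.
For a Normal prior and Normal likelihood with known variance, the posterior is Normal; its mode equals its mean, the precision-weighted average.
Prior precision 1/σ₀² = 1/2 = 0.5; data precision n/σ² = 6/16 = 0.375.
μ̂ = (0.5·10 + 0.375·10.85) / (0.5 + 0.375) = 9.06875/0.875 = 1451/140 ≈ 10.364.

μ̂_MAP = 10.364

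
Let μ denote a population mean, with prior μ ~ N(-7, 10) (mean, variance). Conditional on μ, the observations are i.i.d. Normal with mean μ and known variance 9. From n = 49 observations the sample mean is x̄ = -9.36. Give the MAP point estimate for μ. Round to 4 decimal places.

μ̂_MAP = -9.3174

n = 49, x̄ = -9.36.
For a Normal prior and Normal likelihood with known variance, the posterior is Normal; its mode equals its mean, the precision-weighted average.
Prior precision 1/σ₀² = 1/10 = 0.1; data precision n/σ² = 49/9.
μ̂ = (0.1·(-7) + (49/9)·(-9.36)) / (0.1 + 49/9) = (-51.66)/(499/90) = -23247/2495 ≈ -9.3174.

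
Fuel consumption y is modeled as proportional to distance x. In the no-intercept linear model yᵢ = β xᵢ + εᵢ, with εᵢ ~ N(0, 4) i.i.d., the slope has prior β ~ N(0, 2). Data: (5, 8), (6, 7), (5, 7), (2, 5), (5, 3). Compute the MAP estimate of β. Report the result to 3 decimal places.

log p(β | y) = −Σ(yᵢ − βxᵢ)²/(2·4) − β²/(2·2) + const.
Setting the derivative to zero: Σxᵢ(yᵢ − βxᵢ)/4 − β/2 = 0, so β = Σxᵢyᵢ / (Σxᵢ² + σ²/τ²).
Σxᵢyᵢ = 5·8 + 6·7 + 5·7 + 2·5 + 5·3 = 142; Σxᵢ² = 115; σ²/τ² = 2.
β̂_MAP = 142 / (115 + 2) = 142/117 ≈ 1.214.

β̂_MAP = 1.214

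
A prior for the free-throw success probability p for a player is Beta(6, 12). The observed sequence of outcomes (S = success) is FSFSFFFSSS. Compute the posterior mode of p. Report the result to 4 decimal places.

p̂_MAP = 0.3846

Prior: Beta(6, 12).
Data: 5 successes in 10 trials (from the sequence). The binomial likelihood contributes p^5(1−p)^5, so the posterior is Beta(6+5, 12+5) = Beta(11, 17).
For Beta(a, b) with a, b > 1 the mode is (a−1)/(a+b−2) = 10/26 ≈ 0.3846.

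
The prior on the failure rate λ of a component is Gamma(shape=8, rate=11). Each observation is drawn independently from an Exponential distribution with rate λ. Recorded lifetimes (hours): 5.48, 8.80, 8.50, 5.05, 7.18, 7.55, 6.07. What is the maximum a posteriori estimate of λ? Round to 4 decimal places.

The Exponential(rate=λ) likelihood is ∝ λ^n e^(−λΣtᵢ). Here n = 7 and Σtᵢ = 5.48 + 8.80 + 8.50 + 5.05 + 7.18 + 7.55 + 6.07 = 48.63.
Posterior ∝ λ^7e^(−11λ) · λ^7e^(−48.63λ) = λ^14e^(−59.63λ), i.e. Gamma(15, 59.63).
Mode = (a−1)/b = 14/59.63 ≈ 0.2348.

λ̂_MAP = 0.2348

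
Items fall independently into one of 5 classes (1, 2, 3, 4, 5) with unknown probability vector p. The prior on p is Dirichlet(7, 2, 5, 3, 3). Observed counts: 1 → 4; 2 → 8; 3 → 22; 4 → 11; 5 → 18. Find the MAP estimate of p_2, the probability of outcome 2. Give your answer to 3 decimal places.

MAP estimate: 0.115

The posterior is Dirichlet(αᵢ + nᵢ) = Dirichlet(11, 10, 27, 14, 21).
For a Dirichlet(a₁,…,a_K) with all aᵢ > 1, the mode has j-th component (aⱼ − 1)/(Σaᵢ − K).
Here Σaᵢ = 83 and K = 5, so p_2 = (10 − 1)/(83 − 5) = 9/78 ≈ 0.115.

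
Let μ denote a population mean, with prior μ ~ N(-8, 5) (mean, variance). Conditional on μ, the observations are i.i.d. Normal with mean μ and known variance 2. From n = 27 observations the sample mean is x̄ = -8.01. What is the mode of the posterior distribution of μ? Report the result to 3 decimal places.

μ̂_MAP = -8.010

n = 27, x̄ = -8.01.
For a Normal prior and Normal likelihood with known variance, the posterior is Normal; its mode equals its mean, the precision-weighted average.
Prior precision 1/σ₀² = 1/5 = 0.2; data precision n/σ² = 27/2 = 13.5.
μ̂ = (0.2·(-8) + 13.5·(-8.01)) / (0.2 + 13.5) = (-109.735)/13.7 = -21947/2740 ≈ -8.010.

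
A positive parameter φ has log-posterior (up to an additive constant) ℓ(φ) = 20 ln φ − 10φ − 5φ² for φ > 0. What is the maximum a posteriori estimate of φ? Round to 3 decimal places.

φ̂_MAP = 1.000

ℓ'(φ) = 20/φ − 10 − 10φ. Setting this to zero and multiplying by φ: 10φ² + 10φ − 20 = 0.
φ = (−10 + √(10² + 4·10·20)) / (2·10) = (−10 + √900) / 20 = (−10 + 30)/20 = 1.
ℓ''(φ) = −20/φ² − 10 < 0, confirming a maximum.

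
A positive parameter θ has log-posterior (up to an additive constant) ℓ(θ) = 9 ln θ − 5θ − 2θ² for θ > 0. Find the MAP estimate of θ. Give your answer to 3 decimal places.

ℓ'(θ) = 9/θ − 5 − 4θ. Setting this to zero and multiplying by θ: 4θ² + 5θ − 9 = 0.
θ = (−5 + √(5² + 4·4·9)) / (2·4) = (−5 + √169) / 8 = (−5 + 13)/8 = 1.
ℓ''(θ) = −9/θ² − 4 < 0, confirming a maximum.

θ̂_MAP = 1.000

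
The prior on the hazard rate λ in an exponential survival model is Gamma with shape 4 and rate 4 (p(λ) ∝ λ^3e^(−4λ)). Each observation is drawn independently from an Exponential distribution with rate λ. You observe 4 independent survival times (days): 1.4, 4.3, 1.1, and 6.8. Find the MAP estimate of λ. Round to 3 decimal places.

λ̂_MAP = 0.398

The Exponential(rate=λ) likelihood is ∝ λ^n e^(−λΣtᵢ). Here n = 4 and Σtᵢ = 1.4 + 4.3 + 1.1 + 6.8 = 13.6.
Posterior ∝ λ^3e^(−4λ) · λ^4e^(−13.6λ) = λ^7e^(−17.6λ), i.e. Gamma(8, 17.6).
Mode = (a−1)/b = 7/17.6 ≈ 0.398.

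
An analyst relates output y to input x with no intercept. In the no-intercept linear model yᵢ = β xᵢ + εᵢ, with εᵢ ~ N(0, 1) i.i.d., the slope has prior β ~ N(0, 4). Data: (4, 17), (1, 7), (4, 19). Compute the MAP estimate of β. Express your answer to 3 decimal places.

log p(β | y) = −Σ(yᵢ − βxᵢ)²/(2·1) − β²/(2·4) + const.
Setting the derivative to zero: Σxᵢ(yᵢ − βxᵢ)/1 − β/4 = 0, so β = Σxᵢyᵢ / (Σxᵢ² + σ²/τ²).
Σxᵢyᵢ = 4·17 + 1·7 + 4·19 = 151; Σxᵢ² = 33; σ²/τ² = 0.25.
β̂_MAP = 151 / (33 + 0.25) = 151/33.25 ≈ 4.541.

β̂_MAP = 4.541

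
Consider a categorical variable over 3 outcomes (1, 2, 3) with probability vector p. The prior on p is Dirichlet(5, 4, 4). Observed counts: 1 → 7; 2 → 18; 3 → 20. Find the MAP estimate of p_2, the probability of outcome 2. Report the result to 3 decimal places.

The posterior is Dirichlet(αᵢ + nᵢ) = Dirichlet(12, 22, 24).
For a Dirichlet(a₁,…,a_K) with all aᵢ > 1, the mode has j-th component (aⱼ − 1)/(Σaᵢ − K).
Here Σaᵢ = 58 and K = 3, so p_2 = (22 − 1)/(58 − 3) = 21/55 ≈ 0.382.

MAP estimate: 0.382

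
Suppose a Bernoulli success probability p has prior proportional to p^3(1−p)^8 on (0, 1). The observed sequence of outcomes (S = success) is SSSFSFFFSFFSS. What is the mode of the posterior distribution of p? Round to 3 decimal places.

p̂_MAP = 0.417

The prior density ∝ p^3(1−p)^8 is the kernel of Beta(4, 9).
Data: 7 successes in 13 trials (from the sequence). The binomial likelihood contributes p^7(1−p)^6, so the posterior is Beta(4+7, 9+6) = Beta(11, 15).
For Beta(a, b) with a, b > 1 the mode is (a−1)/(a+b−2) = 10/24 ≈ 0.417.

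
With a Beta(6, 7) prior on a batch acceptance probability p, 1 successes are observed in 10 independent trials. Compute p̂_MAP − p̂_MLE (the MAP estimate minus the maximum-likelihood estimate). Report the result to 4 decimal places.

Posterior is Beta(7, 16); MAP = (7−1)/(23−2) = 6/21 ≈ 0.28571.
MLE ignores the prior: p̂_MLE = k/n = 1/10 ≈ 0.10000.
Difference = 6/21 − 1/10 = 13/70 ≈ 0.1857.

MAP − MLE = 0.1857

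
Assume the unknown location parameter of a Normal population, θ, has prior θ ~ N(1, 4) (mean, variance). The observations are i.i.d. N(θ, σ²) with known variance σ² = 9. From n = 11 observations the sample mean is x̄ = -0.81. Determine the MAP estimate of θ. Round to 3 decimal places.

n = 11, x̄ = -0.81.
For a Normal prior and Normal likelihood with known variance, the posterior is Normal; its mode equals its mean, the precision-weighted average.
Prior precision 1/σ₀² = 1/4 = 0.25; data precision n/σ² = 11/9.
θ̂ = (0.25·1 + (11/9)·(-0.81)) / (0.25 + 11/9) = (-0.74)/(53/36) = -666/1325 ≈ -0.503.

θ̂_MAP = -0.503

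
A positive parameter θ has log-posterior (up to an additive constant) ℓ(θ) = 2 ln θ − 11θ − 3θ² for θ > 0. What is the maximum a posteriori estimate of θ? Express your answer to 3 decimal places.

ℓ'(θ) = 2/θ − 11 − 6θ. Setting this to zero and multiplying by θ: 6θ² + 11θ − 2 = 0.
θ = (−11 + √(11² + 4·6·2)) / (2·6) = (−11 + √169) / 12 = (−11 + 13)/12 = 1/6.
ℓ''(θ) = −2/θ² − 6 < 0, confirming a maximum.

θ̂_MAP = 0.167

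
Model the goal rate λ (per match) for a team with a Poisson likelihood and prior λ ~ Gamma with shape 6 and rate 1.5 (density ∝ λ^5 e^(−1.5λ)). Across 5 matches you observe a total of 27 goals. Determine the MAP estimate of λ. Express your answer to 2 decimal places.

Σxᵢ = 27, n = 5.
Posterior ∝ λ^5e^(−1.5λ) · λ^27e^(−5λ) = λ^32e^(−6.5λ), i.e. Gamma(shape=33, rate=6.5).
The mode of a Gamma(a, b) with a ≥ 1 (shape–rate) is (a−1)/b = 32/6.5 ≈ 4.92.

λ̂_MAP = 4.92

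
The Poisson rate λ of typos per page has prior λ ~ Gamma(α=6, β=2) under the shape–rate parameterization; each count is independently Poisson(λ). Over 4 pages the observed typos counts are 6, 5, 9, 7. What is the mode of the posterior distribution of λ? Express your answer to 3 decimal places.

λ̂_MAP = 5.333

Σxᵢ = 6+5+9+7 = 27, with n = 4.
Posterior ∝ λ^5e^(−2λ) · λ^27e^(−4λ) = λ^32e^(−6λ), i.e. Gamma(shape=33, rate=6).
The mode of a Gamma(a, b) with a ≥ 1 (shape–rate) is (a−1)/b = 32/6 ≈ 5.333.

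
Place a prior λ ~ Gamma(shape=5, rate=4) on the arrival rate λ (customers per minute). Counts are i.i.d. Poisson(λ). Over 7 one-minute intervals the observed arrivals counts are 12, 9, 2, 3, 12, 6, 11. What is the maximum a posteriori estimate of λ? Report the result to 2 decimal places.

λ̂_MAP = 5.36

Σxᵢ = 12+9+2+3+12+6+11 = 55, with n = 7.
Posterior ∝ λ^4e^(−4λ) · λ^55e^(−7λ) = λ^59e^(−11λ), i.e. Gamma(shape=60, rate=11).
The mode of a Gamma(a, b) with a ≥ 1 (shape–rate) is (a−1)/b = 59/11 ≈ 5.36.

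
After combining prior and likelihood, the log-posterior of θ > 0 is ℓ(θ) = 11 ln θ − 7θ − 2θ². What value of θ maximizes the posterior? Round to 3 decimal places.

ℓ'(θ) = 11/θ − 7 − 4θ. Setting this to zero and multiplying by θ: 4θ² + 7θ − 11 = 0.
θ = (−7 + √(7² + 4·4·11)) / (2·4) = (−7 + √225) / 8 = (−7 + 15)/8 = 1.
ℓ''(θ) = −11/θ² − 4 < 0, confirming a maximum.

θ̂_MAP = 1.000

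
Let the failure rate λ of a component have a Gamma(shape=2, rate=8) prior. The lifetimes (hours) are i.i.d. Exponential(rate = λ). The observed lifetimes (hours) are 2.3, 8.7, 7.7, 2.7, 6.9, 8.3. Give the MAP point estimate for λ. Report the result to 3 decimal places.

The Exponential(rate=λ) likelihood is ∝ λ^n e^(−λΣtᵢ). Here n = 6 and Σtᵢ = 2.3 + 8.7 + 7.7 + 2.7 + 6.9 + 8.3 = 36.6.
Posterior ∝ λe^(−8λ) · λ^6e^(−36.6λ) = λ^7e^(−44.6λ), i.e. Gamma(8, 44.6).
Mode = (a−1)/b = 7/44.6 ≈ 0.157.

λ̂_MAP = 0.157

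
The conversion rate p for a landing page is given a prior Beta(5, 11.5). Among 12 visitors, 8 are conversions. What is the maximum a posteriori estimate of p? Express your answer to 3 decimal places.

Prior: Beta(5, 11.5).
Data: 8 successes in 12 trials. The binomial likelihood contributes p^8(1−p)^4, so the posterior is Beta(5+8, 11.5+4) = Beta(13, 15.5).
For Beta(a, b) with a, b > 1 the mode is (a−1)/(a+b−2) = 12/26.5 ≈ 0.453.

p̂_MAP = 0.453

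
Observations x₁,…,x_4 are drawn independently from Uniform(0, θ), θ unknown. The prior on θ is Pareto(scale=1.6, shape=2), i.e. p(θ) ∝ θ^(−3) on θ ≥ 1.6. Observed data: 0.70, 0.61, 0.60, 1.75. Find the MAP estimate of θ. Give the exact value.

The Uniform(0, θ) likelihood is θ^(−n) for θ ≥ max(xᵢ), zero otherwise. Here max(xᵢ) = 1.75.
Posterior ∝ θ^(−3) · θ^(−4) = θ^(−7) on θ ≥ max(1.6, 1.75) = 1.75.
This density is strictly decreasing in θ, so the posterior mode lies at the lower boundary of the support.

θ̂_MAP = 1.75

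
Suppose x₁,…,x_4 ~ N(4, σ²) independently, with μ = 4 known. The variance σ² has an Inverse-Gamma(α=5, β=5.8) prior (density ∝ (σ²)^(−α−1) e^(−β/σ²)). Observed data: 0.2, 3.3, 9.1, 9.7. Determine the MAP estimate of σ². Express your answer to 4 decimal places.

σ̂²_MAP = 5.3144

Sum of squared deviations about the known mean: SS = (0.2−4)² + (3.3−4)² + (9.1−4)² + (9.7−4)² = 73.43.
The Normal likelihood contributes (σ²)^(−n/2) exp(−SS/(2σ²)), so the posterior is Inverse-Gamma(α + n/2, β + SS/2) = Inverse-Gamma(7, 42.515).
The mode of Inverse-Gamma(a, b) is b/(a+1) = 42.515/8 ≈ 5.3144.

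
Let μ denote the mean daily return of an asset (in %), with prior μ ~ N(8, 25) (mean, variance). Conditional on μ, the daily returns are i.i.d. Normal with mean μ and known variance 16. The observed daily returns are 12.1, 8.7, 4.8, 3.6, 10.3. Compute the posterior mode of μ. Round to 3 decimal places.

μ̂_MAP = 7.911

n = 5; x̄ = (12.1 + 8.7 + 4.8 + 3.6 + 10.3)/5 = 39.5/5 = 7.9.
For a Normal prior and Normal likelihood with known variance, the posterior is Normal; its mode equals its mean, the precision-weighted average.
Prior precision 1/σ₀² = 1/25 = 0.04; data precision n/σ² = 5/16 = 0.3125.
μ̂ = (0.04·8 + 0.3125·7.9) / (0.04 + 0.3125) = 2.78875/0.3525 = 2231/282 ≈ 7.911.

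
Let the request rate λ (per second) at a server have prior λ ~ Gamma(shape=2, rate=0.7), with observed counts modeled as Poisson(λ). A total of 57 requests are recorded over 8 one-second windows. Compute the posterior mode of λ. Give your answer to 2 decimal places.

λ̂_MAP = 6.67

Σxᵢ = 57, n = 8.
Posterior ∝ λe^(−0.7λ) · λ^57e^(−8λ) = λ^58e^(−8.7λ), i.e. Gamma(shape=59, rate=8.7).
The mode of a Gamma(a, b) with a ≥ 1 (shape–rate) is (a−1)/b = 58/8.7 ≈ 6.67.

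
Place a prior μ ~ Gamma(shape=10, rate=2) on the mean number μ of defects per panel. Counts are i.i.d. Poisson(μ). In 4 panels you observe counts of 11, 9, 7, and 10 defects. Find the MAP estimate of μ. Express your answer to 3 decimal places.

μ̂_MAP = 7.667

Σxᵢ = 11+9+7+10 = 37, with n = 4.
Posterior ∝ μ^9e^(−2μ) · μ^37e^(−4μ) = μ^46e^(−6μ), i.e. Gamma(shape=47, rate=6).
The mode of a Gamma(a, b) with a ≥ 1 (shape–rate) is (a−1)/b = 46/6 ≈ 7.667.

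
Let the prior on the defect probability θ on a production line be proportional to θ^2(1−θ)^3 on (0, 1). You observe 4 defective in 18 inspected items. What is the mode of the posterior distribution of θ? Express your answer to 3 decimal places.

θ̂_MAP = 0.261

The prior density ∝ θ^2(1−θ)^3 is the kernel of Beta(3, 4).
Data: 4 successes in 18 trials. The binomial likelihood contributes θ^4(1−θ)^14, so the posterior is Beta(3+4, 4+14) = Beta(7, 18).
For Beta(a, b) with a, b > 1 the mode is (a−1)/(a+b−2) = 6/23 ≈ 0.261.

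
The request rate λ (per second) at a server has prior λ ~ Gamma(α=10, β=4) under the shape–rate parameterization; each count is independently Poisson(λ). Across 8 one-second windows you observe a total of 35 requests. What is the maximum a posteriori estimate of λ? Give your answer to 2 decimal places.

Σxᵢ = 35, n = 8.
Posterior ∝ λ^9e^(−4λ) · λ^35e^(−8λ) = λ^44e^(−12λ), i.e. Gamma(shape=45, rate=12).
The mode of a Gamma(a, b) with a ≥ 1 (shape–rate) is (a−1)/b = 44/12 ≈ 3.67.

λ̂_MAP = 3.67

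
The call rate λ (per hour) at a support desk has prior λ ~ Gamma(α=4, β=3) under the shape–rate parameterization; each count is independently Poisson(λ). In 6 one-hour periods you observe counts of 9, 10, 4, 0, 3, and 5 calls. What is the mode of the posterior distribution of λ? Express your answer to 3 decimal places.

λ̂_MAP = 3.778

Σxᵢ = 9+10+4+0+3+5 = 31, with n = 6.
Posterior ∝ λ^3e^(−3λ) · λ^31e^(−6λ) = λ^34e^(−9λ), i.e. Gamma(shape=35, rate=9).
The mode of a Gamma(a, b) with a ≥ 1 (shape–rate) is (a−1)/b = 34/9 ≈ 3.778.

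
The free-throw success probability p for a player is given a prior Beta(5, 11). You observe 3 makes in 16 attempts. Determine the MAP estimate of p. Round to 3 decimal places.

Prior: Beta(5, 11).
Data: 3 successes in 16 trials. The binomial likelihood contributes p^3(1−p)^13, so the posterior is Beta(5+3, 11+13) = Beta(8, 24).
For Beta(a, b) with a, b > 1 the mode is (a−1)/(a+b−2) = 7/30 ≈ 0.233.

p̂_MAP = 0.233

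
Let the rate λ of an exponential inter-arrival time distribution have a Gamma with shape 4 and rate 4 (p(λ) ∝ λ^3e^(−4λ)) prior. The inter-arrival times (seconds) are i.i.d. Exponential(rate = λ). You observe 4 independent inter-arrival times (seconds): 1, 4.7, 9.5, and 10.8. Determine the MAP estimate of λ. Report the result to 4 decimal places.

The Exponential(rate=λ) likelihood is ∝ λ^n e^(−λΣtᵢ). Here n = 4 and Σtᵢ = 1 + 4.7 + 9.5 + 10.8 = 26.
Posterior ∝ λ^3e^(−4λ) · λ^4e^(−26λ) = λ^7e^(−30λ), i.e. Gamma(8, 30).
Mode = (a−1)/b = 7/30 ≈ 0.2333.

λ̂_MAP = 0.2333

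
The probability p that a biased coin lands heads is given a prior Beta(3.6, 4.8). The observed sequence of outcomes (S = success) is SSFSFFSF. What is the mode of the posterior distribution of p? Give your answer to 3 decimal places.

Prior: Beta(3.6, 4.8).
Data: 4 successes in 8 trials (from the sequence). The binomial likelihood contributes p^4(1−p)^4, so the posterior is Beta(3.6+4, 4.8+4) = Beta(7.6, 8.8).
For Beta(a, b) with a, b > 1 the mode is (a−1)/(a+b−2) = 6.6/14.4 ≈ 0.458.

p̂_MAP = 0.458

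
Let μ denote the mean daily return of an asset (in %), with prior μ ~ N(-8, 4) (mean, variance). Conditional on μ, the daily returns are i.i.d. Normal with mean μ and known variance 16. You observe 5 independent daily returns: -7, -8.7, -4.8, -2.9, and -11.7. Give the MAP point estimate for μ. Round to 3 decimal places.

μ̂_MAP = -7.456

n = 5; x̄ = ((-7) + (-8.7) + (-4.8) + (-2.9) + (-11.7))/5 = -35.1/5 = -7.02.
For a Normal prior and Normal likelihood with known variance, the posterior is Normal; its mode equals its mean, the precision-weighted average.
Prior precision 1/σ₀² = 1/4 = 0.25; data precision n/σ² = 5/16 = 0.3125.
μ̂ = (0.25·(-8) + 0.3125·(-7.02)) / (0.25 + 0.3125) = (-4.19375)/0.5625 = -671/90 ≈ -7.456.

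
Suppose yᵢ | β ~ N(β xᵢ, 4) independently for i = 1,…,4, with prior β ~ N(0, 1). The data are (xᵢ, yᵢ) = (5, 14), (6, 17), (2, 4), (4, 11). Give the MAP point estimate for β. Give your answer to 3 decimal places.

β̂_MAP = 2.635

log p(β | y) = −Σ(yᵢ − βxᵢ)²/(2·4) − β²/(2·1) + const.
Setting the derivative to zero: Σxᵢ(yᵢ − βxᵢ)/4 − β/1 = 0, so β = Σxᵢyᵢ / (Σxᵢ² + σ²/τ²).
Σxᵢyᵢ = 5·14 + 6·17 + 2·4 + 4·11 = 224; Σxᵢ² = 81; σ²/τ² = 4.
β̂_MAP = 224 / (81 + 4) = 224/85 ≈ 2.635.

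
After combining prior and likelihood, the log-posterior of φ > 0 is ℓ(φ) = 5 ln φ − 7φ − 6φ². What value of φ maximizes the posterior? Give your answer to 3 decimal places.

φ̂_MAP = 0.417

ℓ'(φ) = 5/φ − 7 − 12φ. Setting this to zero and multiplying by φ: 12φ² + 7φ − 5 = 0.
φ = (−7 + √(7² + 4·12·5)) / (2·12) = (−7 + √289) / 24 = (−7 + 17)/24 = 5/12.
ℓ''(φ) = −5/φ² − 12 < 0, confirming a maximum.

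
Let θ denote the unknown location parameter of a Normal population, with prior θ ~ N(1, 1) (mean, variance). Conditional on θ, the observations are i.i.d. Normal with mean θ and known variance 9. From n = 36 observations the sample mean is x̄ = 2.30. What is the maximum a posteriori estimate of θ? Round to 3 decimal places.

θ̂_MAP = 2.040

n = 36, x̄ = 2.30.
For a Normal prior and Normal likelihood with known variance, the posterior is Normal; its mode equals its mean, the precision-weighted average.
Prior precision 1/σ₀² = 1/1 = 1; data precision n/σ² = 36/9 = 4.
θ̂ = (1·1 + 4·2.3) / (1 + 4) = 10.2/5 = 2.040.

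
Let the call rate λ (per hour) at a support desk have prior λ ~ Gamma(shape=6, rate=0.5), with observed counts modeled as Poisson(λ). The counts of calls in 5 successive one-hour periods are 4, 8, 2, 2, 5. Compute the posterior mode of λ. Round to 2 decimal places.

Σxᵢ = 4+8+2+2+5 = 21, with n = 5.
Posterior ∝ λ^5e^(−0.5λ) · λ^21e^(−5λ) = λ^26e^(−5.5λ), i.e. Gamma(shape=27, rate=5.5).
The mode of a Gamma(a, b) with a ≥ 1 (shape–rate) is (a−1)/b = 26/5.5 ≈ 4.73.

λ̂_MAP = 4.73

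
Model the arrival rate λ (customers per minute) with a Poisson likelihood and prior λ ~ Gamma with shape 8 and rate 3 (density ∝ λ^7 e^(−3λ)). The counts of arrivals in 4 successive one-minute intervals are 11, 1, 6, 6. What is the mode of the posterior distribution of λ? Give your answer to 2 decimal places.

λ̂_MAP = 4.43

Σxᵢ = 11+1+6+6 = 24, with n = 4.
Posterior ∝ λ^7e^(−3λ) · λ^24e^(−4λ) = λ^31e^(−7λ), i.e. Gamma(shape=32, rate=7).
The mode of a Gamma(a, b) with a ≥ 1 (shape–rate) is (a−1)/b = 31/7 ≈ 4.43.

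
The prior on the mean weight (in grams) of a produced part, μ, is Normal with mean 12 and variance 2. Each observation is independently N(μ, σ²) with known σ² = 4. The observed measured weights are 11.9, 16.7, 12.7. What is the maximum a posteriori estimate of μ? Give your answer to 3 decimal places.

μ̂_MAP = 13.060

n = 3; x̄ = (11.9 + 16.7 + 12.7)/3 = 41.3/3 = 413/30 ≈ 13.7667.
For a Normal prior and Normal likelihood with known variance, the posterior is Normal; its mode equals its mean, the precision-weighted average.
Prior precision 1/σ₀² = 1/2 = 0.5; data precision n/σ² = 3/4 = 0.75.
μ̂ = (0.5·12 + 0.75·(413/30)) / (0.5 + 0.75) = 16.325/1.25 = 13.060.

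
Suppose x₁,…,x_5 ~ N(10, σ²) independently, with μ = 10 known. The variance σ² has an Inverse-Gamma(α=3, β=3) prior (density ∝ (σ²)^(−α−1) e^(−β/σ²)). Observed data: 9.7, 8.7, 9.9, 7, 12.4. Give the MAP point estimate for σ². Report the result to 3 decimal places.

Sum of squared deviations about the known mean: SS = (9.7−10)² + (8.7−10)² + (9.9−10)² + (7−10)² + (12.4−10)² = 16.55.
The Normal likelihood contributes (σ²)^(−n/2) exp(−SS/(2σ²)), so the posterior is Inverse-Gamma(α + n/2, β + SS/2) = Inverse-Gamma(5.5, 11.275).
The mode of Inverse-Gamma(a, b) is b/(a+1) = 11.275/6.5 ≈ 1.735.

σ̂²_MAP = 1.735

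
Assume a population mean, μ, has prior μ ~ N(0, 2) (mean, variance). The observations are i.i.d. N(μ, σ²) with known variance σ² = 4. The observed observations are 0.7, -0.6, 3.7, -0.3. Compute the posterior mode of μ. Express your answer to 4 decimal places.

n = 4; x̄ = (0.7 + (-0.6) + 3.7 + (-0.3))/4 = 3.5/4 = 0.875.
For a Normal prior and Normal likelihood with known variance, the posterior is Normal; its mode equals its mean, the precision-weighted average.
Prior precision 1/σ₀² = 1/2 = 0.5; data precision n/σ² = 4/4 = 1.
μ̂ = (0.5·0 + 1·0.875) / (0.5 + 1) = 0.875/1.5 = 7/12 ≈ 0.5833.

μ̂_MAP = 0.5833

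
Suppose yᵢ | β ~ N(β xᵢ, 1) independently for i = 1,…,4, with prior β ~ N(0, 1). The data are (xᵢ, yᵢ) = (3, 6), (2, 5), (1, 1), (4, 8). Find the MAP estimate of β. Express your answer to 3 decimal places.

β̂_MAP = 1.968

log p(β | y) = −Σ(yᵢ − βxᵢ)²/(2·1) − β²/(2·1) + const.
Setting the derivative to zero: Σxᵢ(yᵢ − βxᵢ)/1 − β/1 = 0, so β = Σxᵢyᵢ / (Σxᵢ² + σ²/τ²).
Σxᵢyᵢ = 3·6 + 2·5 + 1·1 + 4·8 = 61; Σxᵢ² = 30; σ²/τ² = 1.
β̂_MAP = 61 / (30 + 1) = 61/31 ≈ 1.968.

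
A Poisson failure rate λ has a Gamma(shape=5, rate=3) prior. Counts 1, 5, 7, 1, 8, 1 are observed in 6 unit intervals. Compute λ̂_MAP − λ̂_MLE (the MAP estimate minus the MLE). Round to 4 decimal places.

Σxᵢ = 23. Posterior is Gamma(28, 9); MAP = (28−1)/9 = 27/9 ≈ 3.00000.
MLE = x̄ = 23/6 ≈ 3.83333.
Difference = 27/9 − 23/6 = -5/6 ≈ -0.8333.

MAP − MLE = -0.8333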